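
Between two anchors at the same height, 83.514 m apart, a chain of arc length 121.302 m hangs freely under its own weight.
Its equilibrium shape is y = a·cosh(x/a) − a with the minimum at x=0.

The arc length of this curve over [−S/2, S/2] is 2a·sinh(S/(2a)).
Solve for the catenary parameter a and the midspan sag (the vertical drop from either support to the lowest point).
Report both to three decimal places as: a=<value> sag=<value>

seed: a₀ = √(S³/(24(L−S))) = √(83.514³/(24·37.788)) = 25.342903
iter 1: u=1.647680  f(a)=+5.474e+00  f'(a)=-3.874e+00  a ← 25.342903 − (+5.474e+00/-3.874e+00) = 26.755752
iter 2: u=1.560674  f(a)=+4.911e-01  f'(a)=-3.208e+00  a ← 26.755752 − (+4.911e-01/-3.208e+00) = 26.908852
iter 3: u=1.551794  f(a)=+4.813e-03  f'(a)=-3.145e+00  a ← 26.908852 − (+4.813e-03/-3.145e+00) = 26.910383
iter 4: u=1.551706  f(a)=+4.724e-07  f'(a)=-3.144e+00  a ← 26.910383 − (+4.724e-07/-3.144e+00) = 26.910383
iter 5: u=1.551706  f(a)=-1.421e-14  f'(a)=-3.144e+00  a ← 26.910383 − (-1.421e-14/-3.144e+00) = 26.910383
converged: |Δa| < 1e-12 after 5 iterations
sag = a·(cosh(S/(2a)) − 1) = 26.910383·(cosh(1.551706) − 1) = 39.442556
T_max/T_min = cosh(S/(2a)) = 2.465700

a=26.910 sag=39.443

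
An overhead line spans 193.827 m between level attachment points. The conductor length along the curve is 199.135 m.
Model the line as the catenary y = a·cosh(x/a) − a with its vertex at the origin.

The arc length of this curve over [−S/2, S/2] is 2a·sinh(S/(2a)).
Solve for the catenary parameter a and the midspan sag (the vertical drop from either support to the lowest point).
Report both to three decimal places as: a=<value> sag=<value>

a=240.060 sag=19.829

seed: a₀ = √(S³/(24(L−S))) = √(193.827³/(24·5.308)) = 239.083901
iter 1: u=0.405354  f(a)=+4.378e-02  f'(a)=-4.514e-02  a ← 239.083901 − (+4.378e-02/-4.514e-02) = 240.053827
iter 2: u=0.403716  f(a)=+2.678e-04  f'(a)=-4.459e-02  a ← 240.053827 − (+2.678e-04/-4.459e-02) = 240.059834
iter 3: u=0.403706  f(a)=+1.016e-08  f'(a)=-4.458e-02  a ← 240.059834 − (+1.016e-08/-4.458e-02) = 240.059834
iter 4: u=0.403706  f(a)=-5.684e-14  f'(a)=-4.458e-02  a ← 240.059834 − (-5.684e-14/-4.458e-02) = 240.059834
converged: |Δa| < 1e-12 after 4 iterations
sag = a·(cosh(S/(2a)) − 1) = 240.059834·(cosh(0.403706) − 1) = 19.829394
T_max/T_min = cosh(S/(2a)) = 1.082602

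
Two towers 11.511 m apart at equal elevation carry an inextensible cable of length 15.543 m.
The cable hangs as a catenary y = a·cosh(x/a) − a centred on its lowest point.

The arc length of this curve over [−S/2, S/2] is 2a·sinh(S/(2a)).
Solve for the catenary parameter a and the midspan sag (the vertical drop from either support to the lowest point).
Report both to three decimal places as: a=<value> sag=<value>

a=4.164 sag=4.653

seed: a₀ = √(S³/(24(L−S))) = √(11.511³/(24·4.032)) = 3.970121
iter 1: u=1.449704  f(a)=+4.455e-01  f'(a)=-2.491e+00  a ← 3.970121 − (+4.455e-01/-2.491e+00) = 4.148947
iter 2: u=1.387219  f(a)=+3.187e-02  f'(a)=-2.147e+00  a ← 4.148947 − (+3.187e-02/-2.147e+00) = 4.163794
iter 3: u=1.382273  f(a)=+1.909e-04  f'(a)=-2.121e+00  a ← 4.163794 − (+1.909e-04/-2.121e+00) = 4.163884
iter 4: u=1.382243  f(a)=+6.936e-09  f'(a)=-2.121e+00  a ← 4.163884 − (+6.936e-09/-2.121e+00) = 4.163884
iter 5: u=1.382243  f(a)=+0.000e+00  f'(a)=-2.121e+00  a ← 4.163884 − (+0.000e+00/-2.121e+00) = 4.163884
converged: |Δa| < 1e-12 after 5 iterations
sag = a·(cosh(S/(2a)) − 1) = 4.163884·(cosh(1.382243) − 1) = 4.652813
T_max/T_min = cosh(S/(2a)) = 2.117421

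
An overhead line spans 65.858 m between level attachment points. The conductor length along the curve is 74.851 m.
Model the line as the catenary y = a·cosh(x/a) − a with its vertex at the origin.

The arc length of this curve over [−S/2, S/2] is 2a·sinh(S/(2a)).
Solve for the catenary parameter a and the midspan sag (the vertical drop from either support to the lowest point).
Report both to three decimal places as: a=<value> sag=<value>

a=37.102 sag=15.597

seed: a₀ = √(S³/(24(L−S))) = √(65.858³/(24·8.993)) = 36.379346
iter 1: u=0.905156  f(a)=+3.757e-01  f'(a)=-5.361e-01  a ← 36.379346 − (+3.757e-01/-5.361e-01) = 37.080079
iter 2: u=0.888051  f(a)=+1.113e-02  f'(a)=-5.048e-01  a ← 37.080079 − (+1.113e-02/-5.048e-01) = 37.102126
iter 3: u=0.887523  f(a)=+1.043e-05  f'(a)=-5.038e-01  a ← 37.102126 − (+1.043e-05/-5.038e-01) = 37.102147
iter 4: u=0.887523  f(a)=+9.166e-12  f'(a)=-5.038e-01  a ← 37.102147 − (+9.166e-12/-5.038e-01) = 37.102147
converged: |Δa| < 1e-12 after 4 iterations
sag = a·(cosh(S/(2a)) − 1) = 37.102147·(cosh(0.887523) − 1) = 15.597354
T_max/T_min = cosh(S/(2a)) = 1.420390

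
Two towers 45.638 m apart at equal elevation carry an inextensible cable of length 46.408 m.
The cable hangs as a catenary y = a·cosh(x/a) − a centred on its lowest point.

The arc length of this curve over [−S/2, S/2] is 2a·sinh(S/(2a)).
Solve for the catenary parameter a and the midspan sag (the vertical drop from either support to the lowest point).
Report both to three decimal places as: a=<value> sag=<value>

a=71.901 sag=3.652

seed: a₀ = √(S³/(24(L−S))) = √(45.638³/(24·0.770)) = 71.719776
iter 1: u=0.318169  f(a)=+3.907e-03  f'(a)=-2.169e-02  a ← 71.719776 − (+3.907e-03/-2.169e-02) = 71.899891
iter 2: u=0.317372  f(a)=+1.477e-05  f'(a)=-2.153e-02  a ← 71.899891 − (+1.477e-05/-2.153e-02) = 71.900577
iter 3: u=0.317369  f(a)=+2.127e-10  f'(a)=-2.153e-02  a ← 71.900577 − (+2.127e-10/-2.153e-02) = 71.900577
iter 4: u=0.317369  f(a)=+0.000e+00  f'(a)=-2.153e-02  a ← 71.900577 − (+0.000e+00/-2.153e-02) = 71.900577
converged: |Δa| < 1e-12 after 4 iterations
sag = a·(cosh(S/(2a)) − 1) = 71.900577·(cosh(0.317369) − 1) = 3.651515
T_max/T_min = cosh(S/(2a)) = 1.050786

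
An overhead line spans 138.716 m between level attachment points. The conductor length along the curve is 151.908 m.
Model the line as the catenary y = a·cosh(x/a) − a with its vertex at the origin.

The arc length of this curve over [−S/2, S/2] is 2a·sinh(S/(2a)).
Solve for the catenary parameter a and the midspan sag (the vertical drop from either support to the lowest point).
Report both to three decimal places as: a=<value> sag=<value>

seed: a₀ = √(S³/(24(L−S))) = √(138.716³/(24·13.192)) = 91.818225
iter 1: u=0.755384  f(a)=+3.815e-01  f'(a)=-3.041e-01  a ← 91.818225 − (+3.815e-01/-3.041e-01) = 93.072893
iter 2: u=0.745201  f(a)=+7.961e-03  f'(a)=-2.915e-01  a ← 93.072893 − (+7.961e-03/-2.915e-01) = 93.100202
iter 3: u=0.744982  f(a)=+3.630e-06  f'(a)=-2.912e-01  a ← 93.100202 − (+3.630e-06/-2.912e-01) = 93.100215
iter 4: u=0.744982  f(a)=+7.390e-13  f'(a)=-2.912e-01  a ← 93.100215 − (+7.390e-13/-2.912e-01) = 93.100215
converged: |Δa| < 1e-12 after 4 iterations
sag = a·(cosh(S/(2a)) − 1) = 93.100215·(cosh(0.744982) − 1) = 27.052439
T_max/T_min = cosh(S/(2a)) = 1.290573

a=93.100 sag=27.052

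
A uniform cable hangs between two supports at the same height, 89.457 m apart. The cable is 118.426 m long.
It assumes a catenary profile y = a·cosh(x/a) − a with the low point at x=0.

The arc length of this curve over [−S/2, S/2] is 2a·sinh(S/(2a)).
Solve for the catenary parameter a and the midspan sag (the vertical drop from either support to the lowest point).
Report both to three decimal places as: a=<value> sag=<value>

a=33.544 sag=34.510

seed: a₀ = √(S³/(24(L−S))) = √(89.457³/(24·28.969)) = 32.088478
iter 1: u=1.393912  f(a)=+2.948e+00  f'(a)=-2.182e+00  a ← 32.088478 − (+2.948e+00/-2.182e+00) = 33.439805
iter 2: u=1.337583  f(a)=+1.965e-01  f'(a)=-1.900e+00  a ← 33.439805 − (+1.965e-01/-1.900e+00) = 33.543219
iter 3: u=1.333459  f(a)=+1.010e-03  f'(a)=-1.880e+00  a ← 33.543219 − (+1.010e-03/-1.880e+00) = 33.543756
iter 4: u=1.333437  f(a)=+2.701e-08  f'(a)=-1.880e+00  a ← 33.543756 − (+2.701e-08/-1.880e+00) = 33.543756
iter 5: u=1.333437  f(a)=+1.421e-14  f'(a)=-1.880e+00  a ← 33.543756 − (+1.421e-14/-1.880e+00) = 33.543756
converged: |Δa| < 1e-12 after 5 iterations
sag = a·(cosh(S/(2a)) − 1) = 33.543756·(cosh(1.333437) − 1) = 34.510362
T_max/T_min = cosh(S/(2a)) = 2.028816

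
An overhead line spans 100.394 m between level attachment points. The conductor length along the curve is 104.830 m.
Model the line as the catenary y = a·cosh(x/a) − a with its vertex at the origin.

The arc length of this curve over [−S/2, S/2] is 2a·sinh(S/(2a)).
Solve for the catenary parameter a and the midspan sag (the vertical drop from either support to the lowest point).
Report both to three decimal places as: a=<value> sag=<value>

a=98.130 sag=13.121

seed: a₀ = √(S³/(24(L−S))) = √(100.394³/(24·4.436)) = 97.490040
iter 1: u=0.514894  f(a)=+5.918e-02  f'(a)=-9.344e-02  a ← 97.490040 − (+5.918e-02/-9.344e-02) = 98.123337
iter 2: u=0.511570  f(a)=+5.816e-04  f'(a)=-9.161e-02  a ← 98.123337 − (+5.816e-04/-9.161e-02) = 98.129685
iter 3: u=0.511537  f(a)=+5.741e-08  f'(a)=-9.159e-02  a ← 98.129685 − (+5.741e-08/-9.159e-02) = 98.129686
iter 4: u=0.511537  f(a)=+1.421e-14  f'(a)=-9.159e-02  a ← 98.129686 − (+1.421e-14/-9.159e-02) = 98.129686
converged: |Δa| < 1e-12 after 4 iterations
sag = a·(cosh(S/(2a)) − 1) = 98.129686·(cosh(0.511537) − 1) = 13.121235
T_max/T_min = cosh(S/(2a)) = 1.133713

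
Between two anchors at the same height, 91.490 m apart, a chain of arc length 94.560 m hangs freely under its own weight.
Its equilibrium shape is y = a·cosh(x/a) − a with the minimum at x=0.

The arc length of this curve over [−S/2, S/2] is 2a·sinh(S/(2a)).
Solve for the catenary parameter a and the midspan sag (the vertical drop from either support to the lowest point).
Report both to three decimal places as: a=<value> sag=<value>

seed: a₀ = √(S³/(24(L−S))) = √(91.490³/(24·3.070)) = 101.949625
iter 1: u=0.448702  f(a)=+3.105e-02  f'(a)=-6.145e-02  a ← 101.949625 − (+3.105e-02/-6.145e-02) = 102.454990
iter 2: u=0.446489  f(a)=+2.324e-04  f'(a)=-6.053e-02  a ← 102.454990 − (+2.324e-04/-6.053e-02) = 102.458830
iter 3: u=0.446472  f(a)=+1.324e-08  f'(a)=-6.052e-02  a ← 102.458830 − (+1.324e-08/-6.052e-02) = 102.458830
iter 4: u=0.446472  f(a)=-1.421e-14  f'(a)=-6.052e-02  a ← 102.458830 − (-1.421e-14/-6.052e-02) = 102.458830
converged: |Δa| < 1e-12 after 4 iterations
sag = a·(cosh(S/(2a)) − 1) = 102.458830·(cosh(0.446472) − 1) = 10.382697
T_max/T_min = cosh(S/(2a)) = 1.101335

a=102.459 sag=10.383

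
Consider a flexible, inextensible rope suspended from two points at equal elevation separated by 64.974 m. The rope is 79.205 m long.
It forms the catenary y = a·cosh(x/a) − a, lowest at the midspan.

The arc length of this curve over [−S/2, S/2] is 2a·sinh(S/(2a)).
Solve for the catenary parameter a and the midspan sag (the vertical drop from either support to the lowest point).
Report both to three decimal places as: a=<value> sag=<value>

seed: a₀ = √(S³/(24(L−S))) = √(64.974³/(24·14.231)) = 28.339101
iter 1: u=1.146367  f(a)=+9.649e-01  f'(a)=-1.143e+00  a ← 28.339101 − (+9.649e-01/-1.143e+00) = 29.183516
iter 2: u=1.113197  f(a)=+4.481e-02  f'(a)=-1.039e+00  a ← 29.183516 − (+4.481e-02/-1.039e+00) = 29.226649
iter 3: u=1.111554  f(a)=+1.070e-04  f'(a)=-1.034e+00  a ← 29.226649 − (+1.070e-04/-1.034e+00) = 29.226752
iter 4: u=1.111550  f(a)=+6.140e-10  f'(a)=-1.034e+00  a ← 29.226752 − (+6.140e-10/-1.034e+00) = 29.226752
iter 5: u=1.111550  f(a)=+0.000e+00  f'(a)=-1.034e+00  a ← 29.226752 − (+0.000e+00/-1.034e+00) = 29.226752
converged: |Δa| < 1e-12 after 5 iterations
sag = a·(cosh(S/(2a)) − 1) = 29.226752·(cosh(1.111550) − 1) = 19.992767
T_max/T_min = cosh(S/(2a)) = 1.684057

a=29.227 sag=19.993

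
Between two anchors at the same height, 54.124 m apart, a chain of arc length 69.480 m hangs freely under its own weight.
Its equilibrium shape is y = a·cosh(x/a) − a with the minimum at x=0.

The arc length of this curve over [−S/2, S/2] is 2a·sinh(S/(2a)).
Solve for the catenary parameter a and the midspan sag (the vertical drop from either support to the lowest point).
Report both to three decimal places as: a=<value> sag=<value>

a=21.572 sag=19.321

seed: a₀ = √(S³/(24(L−S))) = √(54.124³/(24·15.356)) = 20.741500
iter 1: u=1.304727  f(a)=+1.361e+00  f'(a)=-1.749e+00  a ← 20.741500 − (+1.361e+00/-1.749e+00) = 21.520007
iter 2: u=1.257527  f(a)=+8.039e-02  f'(a)=-1.548e+00  a ← 21.520007 − (+8.039e-02/-1.548e+00) = 21.571955
iter 3: u=1.254499  f(a)=+3.193e-04  f'(a)=-1.535e+00  a ← 21.571955 − (+3.193e-04/-1.535e+00) = 21.572163
iter 4: u=1.254487  f(a)=+5.083e-09  f'(a)=-1.535e+00  a ← 21.572163 − (+5.083e-09/-1.535e+00) = 21.572163
iter 5: u=1.254487  f(a)=-1.421e-14  f'(a)=-1.535e+00  a ← 21.572163 − (-1.421e-14/-1.535e+00) = 21.572163
converged: |Δa| < 1e-12 after 5 iterations
sag = a·(cosh(S/(2a)) − 1) = 21.572163·(cosh(1.254487) − 1) = 19.320695
T_max/T_min = cosh(S/(2a)) = 1.895631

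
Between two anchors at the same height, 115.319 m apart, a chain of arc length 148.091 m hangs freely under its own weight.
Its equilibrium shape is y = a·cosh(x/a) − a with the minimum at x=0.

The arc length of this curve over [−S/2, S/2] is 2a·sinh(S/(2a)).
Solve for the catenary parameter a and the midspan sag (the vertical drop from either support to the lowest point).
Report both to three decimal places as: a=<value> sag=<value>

seed: a₀ = √(S³/(24(L−S))) = √(115.319³/(24·32.772)) = 44.156456
iter 1: u=1.305800  f(a)=+2.910e+00  f'(a)=-1.753e+00  a ← 44.156456 − (+2.910e+00/-1.753e+00) = 45.816210
iter 2: u=1.258496  f(a)=+1.721e-01  f'(a)=-1.552e+00  a ← 45.816210 − (+1.721e-01/-1.552e+00) = 45.927150
iter 3: u=1.255456  f(a)=+6.859e-04  f'(a)=-1.539e+00  a ← 45.927150 − (+6.859e-04/-1.539e+00) = 45.927596
iter 4: u=1.255443  f(a)=+1.099e-08  f'(a)=-1.539e+00  a ← 45.927596 − (+1.099e-08/-1.539e+00) = 45.927596
iter 5: u=1.255443  f(a)=+2.842e-14  f'(a)=-1.539e+00  a ← 45.927596 − (+2.842e-14/-1.539e+00) = 45.927596
converged: |Δa| < 1e-12 after 5 iterations
sag = a·(cosh(S/(2a)) − 1) = 45.927596·(cosh(1.255443) − 1) = 41.204947
T_max/T_min = cosh(S/(2a)) = 1.897172

a=45.928 sag=41.205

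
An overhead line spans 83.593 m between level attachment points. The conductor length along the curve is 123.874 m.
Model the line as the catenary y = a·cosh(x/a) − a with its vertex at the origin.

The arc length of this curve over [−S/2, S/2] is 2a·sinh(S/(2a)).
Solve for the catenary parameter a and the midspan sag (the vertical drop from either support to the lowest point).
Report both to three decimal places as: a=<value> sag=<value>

a=26.191 sag=41.056

seed: a₀ = √(S³/(24(L−S))) = √(83.593³/(24·40.281)) = 24.580976
iter 1: u=1.700360  f(a)=+6.240e+00  f'(a)=-4.328e+00  a ← 24.580976 − (+6.240e+00/-4.328e+00) = 26.022772
iter 2: u=1.606151  f(a)=+5.912e-01  f'(a)=-3.544e+00  a ← 26.022772 − (+5.912e-01/-3.544e+00) = 26.189599
iter 3: u=1.595920  f(a)=+6.532e-03  f'(a)=-3.466e+00  a ← 26.189599 − (+6.532e-03/-3.466e+00) = 26.191483
iter 4: u=1.595805  f(a)=+8.168e-07  f'(a)=-3.465e+00  a ← 26.191483 − (+8.168e-07/-3.465e+00) = 26.191484
iter 5: u=1.595805  f(a)=+2.842e-14  f'(a)=-3.465e+00  a ← 26.191484 − (+2.842e-14/-3.465e+00) = 26.191484
converged: |Δa| < 1e-12 after 5 iterations
sag = a·(cosh(S/(2a)) − 1) = 26.191484·(cosh(1.595805) − 1) = 41.055715
T_max/T_min = cosh(S/(2a)) = 2.567522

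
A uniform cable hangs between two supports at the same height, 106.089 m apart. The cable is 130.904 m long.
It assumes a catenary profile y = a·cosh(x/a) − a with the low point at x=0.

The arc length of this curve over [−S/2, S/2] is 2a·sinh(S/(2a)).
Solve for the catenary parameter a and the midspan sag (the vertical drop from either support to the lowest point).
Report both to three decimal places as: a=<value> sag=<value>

seed: a₀ = √(S³/(24(L−S))) = √(106.089³/(24·24.815)) = 44.775740
iter 1: u=1.184671  f(a)=+1.801e+00  f'(a)=-1.272e+00  a ← 44.775740 − (+1.801e+00/-1.272e+00) = 46.191380
iter 2: u=1.148364  f(a)=+8.892e-02  f'(a)=-1.149e+00  a ← 46.191380 − (+8.892e-02/-1.149e+00) = 46.268761
iter 3: u=1.146443  f(a)=+2.418e-04  f'(a)=-1.143e+00  a ← 46.268761 − (+2.418e-04/-1.143e+00) = 46.268973
iter 4: u=1.146438  f(a)=+1.799e-09  f'(a)=-1.143e+00  a ← 46.268973 − (+1.799e-09/-1.143e+00) = 46.268973
iter 5: u=1.146438  f(a)=-2.842e-14  f'(a)=-1.143e+00  a ← 46.268973 − (-2.842e-14/-1.143e+00) = 46.268973
converged: |Δa| < 1e-12 after 5 iterations
sag = a·(cosh(S/(2a)) − 1) = 46.268973·(cosh(1.146438) − 1) = 33.885766
T_max/T_min = cosh(S/(2a)) = 1.732365

a=46.269 sag=33.886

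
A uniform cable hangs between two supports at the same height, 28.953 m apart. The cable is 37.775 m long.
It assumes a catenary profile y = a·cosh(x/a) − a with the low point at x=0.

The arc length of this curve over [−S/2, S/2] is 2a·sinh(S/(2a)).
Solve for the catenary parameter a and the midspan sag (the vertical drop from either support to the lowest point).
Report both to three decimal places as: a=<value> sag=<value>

seed: a₀ = √(S³/(24(L−S))) = √(28.953³/(24·8.822)) = 10.706591
iter 1: u=1.352111  f(a)=+8.424e-01  f'(a)=-1.970e+00  a ← 10.706591 − (+8.424e-01/-1.970e+00) = 11.134309
iter 2: u=1.300170  f(a)=+5.311e-02  f'(a)=-1.728e+00  a ← 11.134309 − (+5.311e-02/-1.728e+00) = 11.165039
iter 3: u=1.296592  f(a)=+2.425e-04  f'(a)=-1.713e+00  a ← 11.165039 − (+2.425e-04/-1.713e+00) = 11.165181
iter 4: u=1.296576  f(a)=+5.109e-09  f'(a)=-1.713e+00  a ← 11.165181 − (+5.109e-09/-1.713e+00) = 11.165181
iter 5: u=1.296576  f(a)=+0.000e+00  f'(a)=-1.713e+00  a ← 11.165181 − (+0.000e+00/-1.713e+00) = 11.165181
converged: |Δa| < 1e-12 after 5 iterations
sag = a·(cosh(S/(2a)) − 1) = 11.165181·(cosh(1.296576) − 1) = 10.775624
T_max/T_min = cosh(S/(2a)) = 1.965110

a=11.165 sag=10.776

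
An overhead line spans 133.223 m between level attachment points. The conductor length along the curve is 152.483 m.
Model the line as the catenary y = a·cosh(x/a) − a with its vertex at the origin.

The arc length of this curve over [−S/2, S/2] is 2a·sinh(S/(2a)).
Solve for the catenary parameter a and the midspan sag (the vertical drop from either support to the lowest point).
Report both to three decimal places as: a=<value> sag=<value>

a=73.023 sag=32.547

seed: a₀ = √(S³/(24(L−S))) = √(133.223³/(24·19.260)) = 71.521243
iter 1: u=0.931353  f(a)=+8.528e-01  f'(a)=-5.868e-01  a ← 71.521243 − (+8.528e-01/-5.868e-01) = 72.974598
iter 2: u=0.912804  f(a)=+2.669e-02  f'(a)=-5.506e-01  a ← 72.974598 − (+2.669e-02/-5.506e-01) = 73.023071
iter 3: u=0.912198  f(a)=+2.801e-05  f'(a)=-5.494e-01  a ← 73.023071 − (+2.801e-05/-5.494e-01) = 73.023122
iter 4: u=0.912197  f(a)=+3.089e-11  f'(a)=-5.494e-01  a ← 73.023122 − (+3.089e-11/-5.494e-01) = 73.023122
converged: |Δa| < 1e-12 after 4 iterations
sag = a·(cosh(S/(2a)) − 1) = 73.023122·(cosh(0.912197) − 1) = 32.547436
T_max/T_min = cosh(S/(2a)) = 1.445714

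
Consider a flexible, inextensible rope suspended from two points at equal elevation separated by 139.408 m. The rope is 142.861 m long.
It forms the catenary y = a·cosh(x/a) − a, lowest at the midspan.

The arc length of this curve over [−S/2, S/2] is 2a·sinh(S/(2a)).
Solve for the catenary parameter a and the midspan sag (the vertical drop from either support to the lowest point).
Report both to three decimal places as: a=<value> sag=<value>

seed: a₀ = √(S³/(24(L−S))) = √(139.408³/(24·3.453)) = 180.812160
iter 1: u=0.385505  f(a)=+2.575e-02  f'(a)=-3.876e-02  a ← 180.812160 − (+2.575e-02/-3.876e-02) = 181.476399
iter 2: u=0.384094  f(a)=+1.426e-04  f'(a)=-3.834e-02  a ← 181.476399 − (+1.426e-04/-3.834e-02) = 181.480118
iter 3: u=0.384086  f(a)=+4.426e-09  f'(a)=-3.833e-02  a ← 181.480118 − (+4.426e-09/-3.833e-02) = 181.480119
iter 4: u=0.384086  f(a)=+0.000e+00  f'(a)=-3.833e-02  a ← 181.480119 − (+0.000e+00/-3.833e-02) = 181.480119
converged: |Δa| < 1e-12 after 4 iterations
sag = a·(cosh(S/(2a)) − 1) = 181.480119·(cosh(0.384086) − 1) = 13.551545
T_max/T_min = cosh(S/(2a)) = 1.074672

a=181.480 sag=13.552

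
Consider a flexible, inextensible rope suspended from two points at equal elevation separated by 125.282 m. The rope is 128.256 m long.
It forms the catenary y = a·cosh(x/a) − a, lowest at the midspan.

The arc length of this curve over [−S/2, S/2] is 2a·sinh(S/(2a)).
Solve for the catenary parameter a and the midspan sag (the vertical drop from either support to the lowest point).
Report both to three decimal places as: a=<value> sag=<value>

seed: a₀ = √(S³/(24(L−S))) = √(125.282³/(24·2.974)) = 165.980441
iter 1: u=0.377400  f(a)=+2.125e-02  f'(a)=-3.635e-02  a ← 165.980441 − (+2.125e-02/-3.635e-02) = 166.565097
iter 2: u=0.376075  f(a)=+1.128e-04  f'(a)=-3.596e-02  a ← 166.565097 − (+1.128e-04/-3.596e-02) = 166.568234
iter 3: u=0.376068  f(a)=+3.217e-09  f'(a)=-3.596e-02  a ← 166.568234 − (+3.217e-09/-3.596e-02) = 166.568234
iter 4: u=0.376068  f(a)=+2.842e-14  f'(a)=-3.596e-02  a ← 166.568234 − (+2.842e-14/-3.596e-02) = 166.568234
converged: |Δa| < 1e-12 after 4 iterations
sag = a·(cosh(S/(2a)) − 1) = 166.568234·(cosh(0.376068) − 1) = 11.918116
T_max/T_min = cosh(S/(2a)) = 1.071551

a=166.568 sag=11.918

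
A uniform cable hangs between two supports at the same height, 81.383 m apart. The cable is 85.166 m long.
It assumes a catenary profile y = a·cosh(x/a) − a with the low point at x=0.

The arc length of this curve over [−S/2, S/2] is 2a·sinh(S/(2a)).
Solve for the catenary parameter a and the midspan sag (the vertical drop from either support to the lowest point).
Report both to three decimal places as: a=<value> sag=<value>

a=77.582 sag=10.918

seed: a₀ = √(S³/(24(L−S))) = √(81.383³/(24·3.783)) = 77.050729
iter 1: u=0.528113  f(a)=+5.311e-02  f'(a)=-1.010e-01  a ← 77.050729 − (+5.311e-02/-1.010e-01) = 77.576736
iter 2: u=0.524532  f(a)=+5.487e-04  f'(a)=-9.888e-02  a ← 77.576736 − (+5.487e-04/-9.888e-02) = 77.582285
iter 3: u=0.524495  f(a)=+5.994e-08  f'(a)=-9.886e-02  a ← 77.582285 − (+5.994e-08/-9.886e-02) = 77.582286
iter 4: u=0.524495  f(a)=+1.421e-14  f'(a)=-9.886e-02  a ← 77.582286 − (+1.421e-14/-9.886e-02) = 77.582286
converged: |Δa| < 1e-12 after 4 iterations
sag = a·(cosh(S/(2a)) − 1) = 77.582286·(cosh(0.524495) − 1) = 10.918126
T_max/T_min = cosh(S/(2a)) = 1.140730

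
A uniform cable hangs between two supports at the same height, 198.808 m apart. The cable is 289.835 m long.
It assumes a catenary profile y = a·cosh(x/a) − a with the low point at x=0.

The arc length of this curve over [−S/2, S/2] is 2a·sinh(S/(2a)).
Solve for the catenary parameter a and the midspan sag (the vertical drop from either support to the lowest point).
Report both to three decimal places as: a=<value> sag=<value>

a=63.723 sag=94.586

seed: a₀ = √(S³/(24(L−S))) = √(198.808³/(24·91.027)) = 59.973590
iter 1: u=1.657463  f(a)=+1.335e+01  f'(a)=-3.956e+00  a ← 59.973590 − (+1.335e+01/-3.956e+00) = 63.349359
iter 2: u=1.569140  f(a)=+1.210e+00  f'(a)=-3.268e+00  a ← 63.349359 − (+1.210e+00/-3.268e+00) = 63.719707
iter 3: u=1.560020  f(a)=+1.213e-02  f'(a)=-3.203e+00  a ← 63.719707 − (+1.213e-02/-3.203e+00) = 63.723495
iter 4: u=1.559927  f(a)=+1.247e-06  f'(a)=-3.202e+00  a ← 63.723495 − (+1.247e-06/-3.202e+00) = 63.723495
iter 5: u=1.559927  f(a)=+0.000e+00  f'(a)=-3.202e+00  a ← 63.723495 − (+0.000e+00/-3.202e+00) = 63.723495
converged: |Δa| < 1e-12 after 5 iterations
sag = a·(cosh(S/(2a)) − 1) = 63.723495·(cosh(1.559927) − 1) = 94.585587
T_max/T_min = cosh(S/(2a)) = 2.484313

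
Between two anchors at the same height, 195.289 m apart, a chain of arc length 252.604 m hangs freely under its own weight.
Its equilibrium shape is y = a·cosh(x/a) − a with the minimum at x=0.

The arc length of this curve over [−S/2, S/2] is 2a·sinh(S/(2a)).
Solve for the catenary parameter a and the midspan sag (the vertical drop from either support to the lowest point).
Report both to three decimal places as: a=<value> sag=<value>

seed: a₀ = √(S³/(24(L−S))) = √(195.289³/(24·57.315)) = 73.582901
iter 1: u=1.327000  f(a)=+5.263e+00  f'(a)=-1.850e+00  a ← 73.582901 − (+5.263e+00/-1.850e+00) = 76.427907
iter 2: u=1.277603  f(a)=+3.206e-01  f'(a)=-1.631e+00  a ← 76.427907 − (+3.206e-01/-1.631e+00) = 76.624521
iter 3: u=1.274324  f(a)=+1.361e-03  f'(a)=-1.617e+00  a ← 76.624521 − (+1.361e-03/-1.617e+00) = 76.625363
iter 4: u=1.274310  f(a)=+2.474e-08  f'(a)=-1.617e+00  a ← 76.625363 − (+2.474e-08/-1.617e+00) = 76.625363
iter 5: u=1.274310  f(a)=+0.000e+00  f'(a)=-1.617e+00  a ← 76.625363 − (+0.000e+00/-1.617e+00) = 76.625363
converged: |Δa| < 1e-12 after 5 iterations
sag = a·(cosh(S/(2a)) − 1) = 76.625363·(cosh(1.274310) − 1) = 71.102906
T_max/T_min = cosh(S/(2a)) = 1.927929

a=76.625 sag=71.103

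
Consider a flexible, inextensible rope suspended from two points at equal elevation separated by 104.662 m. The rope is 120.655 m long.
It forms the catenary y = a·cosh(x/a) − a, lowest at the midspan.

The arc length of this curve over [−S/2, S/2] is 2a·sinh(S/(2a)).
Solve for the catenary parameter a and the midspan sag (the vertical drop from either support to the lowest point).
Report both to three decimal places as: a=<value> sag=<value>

seed: a₀ = √(S³/(24(L−S))) = √(104.662³/(24·15.993)) = 54.652868
iter 1: u=0.957516  f(a)=+7.494e-01  f'(a)=-6.407e-01  a ← 54.652868 − (+7.494e-01/-6.407e-01) = 55.822455
iter 2: u=0.937454  f(a)=+2.473e-02  f'(a)=-5.990e-01  a ← 55.822455 − (+2.473e-02/-5.990e-01) = 55.863738
iter 3: u=0.936762  f(a)=+2.897e-05  f'(a)=-5.976e-01  a ← 55.863738 − (+2.897e-05/-5.976e-01) = 55.863787
iter 4: u=0.936761  f(a)=+3.989e-11  f'(a)=-5.976e-01  a ← 55.863787 − (+3.989e-11/-5.976e-01) = 55.863787
iter 5: u=0.936761  f(a)=-1.421e-14  f'(a)=-5.976e-01  a ← 55.863787 − (-1.421e-14/-5.976e-01) = 55.863787
converged: |Δa| < 1e-12 after 5 iterations
sag = a·(cosh(S/(2a)) − 1) = 55.863787·(cosh(0.936761) − 1) = 26.356466
T_max/T_min = cosh(S/(2a)) = 1.471799

a=55.864 sag=26.356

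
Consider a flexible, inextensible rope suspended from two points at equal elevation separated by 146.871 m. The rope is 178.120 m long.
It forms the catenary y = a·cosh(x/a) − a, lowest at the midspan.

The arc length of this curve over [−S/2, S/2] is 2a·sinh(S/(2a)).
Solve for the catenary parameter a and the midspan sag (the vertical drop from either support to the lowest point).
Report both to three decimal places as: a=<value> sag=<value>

a=66.975 sag=44.458

seed: a₀ = √(S³/(24(L−S))) = √(146.871³/(24·31.249)) = 64.995067
iter 1: u=1.129863  f(a)=+2.056e+00  f'(a)=-1.090e+00  a ← 64.995067 − (+2.056e+00/-1.090e+00) = 66.881486
iter 2: u=1.097994  f(a)=+9.292e-02  f'(a)=-9.936e-01  a ← 66.881486 − (+9.292e-02/-9.936e-01) = 66.975010
iter 3: u=1.096461  f(a)=+2.096e-04  f'(a)=-9.891e-01  a ← 66.975010 − (+2.096e-04/-9.891e-01) = 66.975222
iter 4: u=1.096458  f(a)=+1.072e-09  f'(a)=-9.891e-01  a ← 66.975222 − (+1.072e-09/-9.891e-01) = 66.975222
iter 5: u=1.096458  f(a)=-2.842e-14  f'(a)=-9.891e-01  a ← 66.975222 − (-2.842e-14/-9.891e-01) = 66.975222
converged: |Δa| < 1e-12 after 5 iterations
sag = a·(cosh(S/(2a)) − 1) = 66.975222·(cosh(1.096458) − 1) = 44.458005
T_max/T_min = cosh(S/(2a)) = 1.663798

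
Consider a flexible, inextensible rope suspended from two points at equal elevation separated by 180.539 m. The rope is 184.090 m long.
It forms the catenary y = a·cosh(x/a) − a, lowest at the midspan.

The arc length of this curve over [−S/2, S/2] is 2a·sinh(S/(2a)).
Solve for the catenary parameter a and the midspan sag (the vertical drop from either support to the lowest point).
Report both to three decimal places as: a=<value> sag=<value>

seed: a₀ = √(S³/(24(L−S))) = √(180.539³/(24·3.551)) = 262.769886
iter 1: u=0.343531  f(a)=+2.101e-02  f'(a)=-2.735e-02  a ← 262.769886 − (+2.101e-02/-2.735e-02) = 263.538220
iter 2: u=0.342529  f(a)=+9.252e-05  f'(a)=-2.711e-02  a ← 263.538220 − (+9.252e-05/-2.711e-02) = 263.541633
iter 3: u=0.342525  f(a)=+1.811e-09  f'(a)=-2.711e-02  a ← 263.541633 − (+1.811e-09/-2.711e-02) = 263.541633
iter 4: u=0.342525  f(a)=+2.842e-14  f'(a)=-2.711e-02  a ← 263.541633 − (+2.842e-14/-2.711e-02) = 263.541633
converged: |Δa| < 1e-12 after 4 iterations
sag = a·(cosh(S/(2a)) − 1) = 263.541633·(cosh(0.342525) − 1) = 15.611505
T_max/T_min = cosh(S/(2a)) = 1.059237

a=263.542 sag=15.612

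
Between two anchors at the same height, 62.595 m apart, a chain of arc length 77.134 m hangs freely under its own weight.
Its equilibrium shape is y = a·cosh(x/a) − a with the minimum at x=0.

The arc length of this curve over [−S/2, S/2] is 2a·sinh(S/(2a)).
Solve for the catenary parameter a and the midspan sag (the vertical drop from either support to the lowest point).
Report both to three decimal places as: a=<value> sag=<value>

seed: a₀ = √(S³/(24(L−S))) = √(62.595³/(24·14.539)) = 26.511639
iter 1: u=1.180519  f(a)=+1.047e+00  f'(a)=-1.257e+00  a ← 26.511639 − (+1.047e+00/-1.257e+00) = 27.344564
iter 2: u=1.144560  f(a)=+5.138e-02  f'(a)=-1.137e+00  a ← 27.344564 − (+5.138e-02/-1.137e+00) = 27.389764
iter 3: u=1.142671  f(a)=+1.378e-04  f'(a)=-1.131e+00  a ← 27.389764 − (+1.378e-04/-1.131e+00) = 27.389886
iter 4: u=1.142666  f(a)=+9.970e-10  f'(a)=-1.131e+00  a ← 27.389886 − (+9.970e-10/-1.131e+00) = 27.389886
iter 5: u=1.142666  f(a)=+1.421e-14  f'(a)=-1.131e+00  a ← 27.389886 − (+1.421e-14/-1.131e+00) = 27.389886
converged: |Δa| < 1e-12 after 5 iterations
sag = a·(cosh(S/(2a)) − 1) = 27.389886·(cosh(1.142666) − 1) = 19.913595
T_max/T_min = cosh(S/(2a)) = 1.727042

a=27.390 sag=19.914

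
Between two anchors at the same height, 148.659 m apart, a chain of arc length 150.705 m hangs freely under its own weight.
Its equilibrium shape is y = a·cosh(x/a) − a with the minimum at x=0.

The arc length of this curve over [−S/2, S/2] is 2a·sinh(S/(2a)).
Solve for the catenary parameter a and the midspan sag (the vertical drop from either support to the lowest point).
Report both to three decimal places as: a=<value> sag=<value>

seed: a₀ = √(S³/(24(L−S))) = √(148.659³/(24·2.046)) = 258.659465
iter 1: u=0.287364  f(a)=+8.464e-03  f'(a)=-1.595e-02  a ← 258.659465 − (+8.464e-03/-1.595e-02) = 259.190112
iter 2: u=0.286776  f(a)=+2.612e-05  f'(a)=-1.585e-02  a ← 259.190112 − (+2.612e-05/-1.585e-02) = 259.191760
iter 3: u=0.286774  f(a)=+2.504e-10  f'(a)=-1.585e-02  a ← 259.191760 − (+2.504e-10/-1.585e-02) = 259.191760
iter 4: u=0.286774  f(a)=-5.684e-14  f'(a)=-1.585e-02  a ← 259.191760 − (-5.684e-14/-1.585e-02) = 259.191760
converged: |Δa| < 1e-12 after 4 iterations
sag = a·(cosh(S/(2a)) − 1) = 259.191760·(cosh(0.286774) − 1) = 10.731132
T_max/T_min = cosh(S/(2a)) = 1.041402

a=259.192 sag=10.731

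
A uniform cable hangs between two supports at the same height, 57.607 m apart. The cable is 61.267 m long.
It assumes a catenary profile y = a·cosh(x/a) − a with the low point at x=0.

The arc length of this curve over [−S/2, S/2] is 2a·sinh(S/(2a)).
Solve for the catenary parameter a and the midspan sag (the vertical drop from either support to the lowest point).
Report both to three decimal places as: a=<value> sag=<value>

a=47.090 sag=9.087

seed: a₀ = √(S³/(24(L−S))) = √(57.607³/(24·3.660)) = 46.651620
iter 1: u=0.617417  f(a)=+7.040e-02  f'(a)=-1.630e-01  a ← 46.651620 − (+7.040e-02/-1.630e-01) = 47.083578
iter 2: u=0.611753  f(a)=+9.897e-04  f'(a)=-1.584e-01  a ← 47.083578 − (+9.897e-04/-1.584e-01) = 47.089826
iter 3: u=0.611671  f(a)=+2.018e-07  f'(a)=-1.584e-01  a ← 47.089826 − (+2.018e-07/-1.584e-01) = 47.089827
iter 4: u=0.611671  f(a)=+7.105e-15  f'(a)=-1.584e-01  a ← 47.089827 − (+7.105e-15/-1.584e-01) = 47.089827
converged: |Δa| < 1e-12 after 4 iterations
sag = a·(cosh(S/(2a)) − 1) = 47.089827·(cosh(0.611671) − 1) = 9.087242
T_max/T_min = cosh(S/(2a)) = 1.192977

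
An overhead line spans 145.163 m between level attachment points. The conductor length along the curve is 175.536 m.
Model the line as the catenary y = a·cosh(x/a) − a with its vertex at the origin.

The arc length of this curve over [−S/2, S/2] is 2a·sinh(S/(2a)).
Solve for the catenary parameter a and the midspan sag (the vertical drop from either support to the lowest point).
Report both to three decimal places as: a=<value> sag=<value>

seed: a₀ = √(S³/(24(L−S))) = √(145.163³/(24·30.373)) = 64.779029
iter 1: u=1.120447  f(a)=+1.965e+00  f'(a)=-1.061e+00  a ← 64.779029 − (+1.965e+00/-1.061e+00) = 66.630822
iter 2: u=1.089308  f(a)=+8.739e-02  f'(a)=-9.684e-01  a ← 66.630822 − (+8.739e-02/-9.684e-01) = 66.721061
iter 3: u=1.087835  f(a)=+1.907e-04  f'(a)=-9.642e-01  a ← 66.721061 − (+1.907e-04/-9.642e-01) = 66.721259
iter 4: u=1.087832  f(a)=+9.131e-10  f'(a)=-9.642e-01  a ← 66.721259 − (+9.131e-10/-9.642e-01) = 66.721259
iter 5: u=1.087832  f(a)=-2.842e-14  f'(a)=-9.642e-01  a ← 66.721259 − (-2.842e-14/-9.642e-01) = 66.721259
converged: |Δa| < 1e-12 after 5 iterations
sag = a·(cosh(S/(2a)) − 1) = 66.721259·(cosh(1.087832) − 1) = 43.528223
T_max/T_min = cosh(S/(2a)) = 1.652389

a=66.721 sag=43.528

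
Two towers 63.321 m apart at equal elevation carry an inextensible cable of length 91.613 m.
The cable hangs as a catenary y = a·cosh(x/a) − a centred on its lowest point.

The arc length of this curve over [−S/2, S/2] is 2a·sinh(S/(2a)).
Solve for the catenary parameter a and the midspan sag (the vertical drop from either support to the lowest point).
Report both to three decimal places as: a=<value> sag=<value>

a=20.519 sag=29.673

seed: a₀ = √(S³/(24(L−S))) = √(63.321³/(24·28.292)) = 19.336782
iter 1: u=1.637320  f(a)=+4.044e+00  f'(a)=-3.790e+00  a ← 19.336782 − (+4.044e+00/-3.790e+00) = 20.403785
iter 2: u=1.551697  f(a)=+3.588e-01  f'(a)=-3.144e+00  a ← 20.403785 − (+3.588e-01/-3.144e+00) = 20.517899
iter 3: u=1.543067  f(a)=+3.433e-03  f'(a)=-3.084e+00  a ← 20.517899 − (+3.433e-03/-3.084e+00) = 20.519012
iter 4: u=1.542984  f(a)=+3.210e-07  f'(a)=-3.084e+00  a ← 20.519012 − (+3.210e-07/-3.084e+00) = 20.519012
iter 5: u=1.542984  f(a)=+2.842e-14  f'(a)=-3.084e+00  a ← 20.519012 − (+2.842e-14/-3.084e+00) = 20.519012
converged: |Δa| < 1e-12 after 5 iterations
sag = a·(cosh(S/(2a)) − 1) = 20.519012·(cosh(1.542984) − 1) = 29.673271
T_max/T_min = cosh(S/(2a)) = 2.446135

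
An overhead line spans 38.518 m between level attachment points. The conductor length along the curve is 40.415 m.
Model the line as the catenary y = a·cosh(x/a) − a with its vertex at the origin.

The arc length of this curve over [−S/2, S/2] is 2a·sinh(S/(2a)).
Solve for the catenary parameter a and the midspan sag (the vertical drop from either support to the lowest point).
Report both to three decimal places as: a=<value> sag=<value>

seed: a₀ = √(S³/(24(L−S))) = √(38.518³/(24·1.897)) = 35.428789
iter 1: u=0.543597  f(a)=+2.823e-02  f'(a)=-1.103e-01  a ← 35.428789 − (+2.823e-02/-1.103e-01) = 35.684723
iter 2: u=0.539699  f(a)=+3.088e-04  f'(a)=-1.079e-01  a ← 35.684723 − (+3.088e-04/-1.079e-01) = 35.687586
iter 3: u=0.539655  f(a)=+3.786e-08  f'(a)=-1.079e-01  a ← 35.687586 − (+3.786e-08/-1.079e-01) = 35.687586
iter 4: u=0.539655  f(a)=+0.000e+00  f'(a)=-1.079e-01  a ← 35.687586 − (+0.000e+00/-1.079e-01) = 35.687586
converged: |Δa| < 1e-12 after 4 iterations
sag = a·(cosh(S/(2a)) − 1) = 35.687586·(cosh(0.539655) − 1) = 5.323959
T_max/T_min = cosh(S/(2a)) = 1.149182

a=35.688 sag=5.324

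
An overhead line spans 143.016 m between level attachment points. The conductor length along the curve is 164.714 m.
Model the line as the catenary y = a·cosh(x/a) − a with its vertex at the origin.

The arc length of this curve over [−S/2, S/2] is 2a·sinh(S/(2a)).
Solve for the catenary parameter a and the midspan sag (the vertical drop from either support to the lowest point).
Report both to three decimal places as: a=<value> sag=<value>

seed: a₀ = √(S³/(24(L−S))) = √(143.016³/(24·21.698)) = 74.948245
iter 1: u=0.954098  f(a)=+1.009e+00  f'(a)=-6.335e-01  a ← 74.948245 − (+1.009e+00/-6.335e-01) = 76.541496
iter 2: u=0.934238  f(a)=+3.308e-02  f'(a)=-5.926e-01  a ← 76.541496 − (+3.308e-02/-5.926e-01) = 76.597323
iter 3: u=0.933557  f(a)=+3.821e-05  f'(a)=-5.912e-01  a ← 76.597323 − (+3.821e-05/-5.912e-01) = 76.597388
iter 4: u=0.933557  f(a)=+5.113e-11  f'(a)=-5.912e-01  a ← 76.597388 − (+5.113e-11/-5.912e-01) = 76.597388
iter 5: u=0.933557  f(a)=-2.842e-14  f'(a)=-5.912e-01  a ← 76.597388 − (-2.842e-14/-5.912e-01) = 76.597388
converged: |Δa| < 1e-12 after 5 iterations
sag = a·(cosh(S/(2a)) − 1) = 76.597388·(cosh(0.933557) − 1) = 35.874099
T_max/T_min = cosh(S/(2a)) = 1.468346

a=76.597 sag=35.874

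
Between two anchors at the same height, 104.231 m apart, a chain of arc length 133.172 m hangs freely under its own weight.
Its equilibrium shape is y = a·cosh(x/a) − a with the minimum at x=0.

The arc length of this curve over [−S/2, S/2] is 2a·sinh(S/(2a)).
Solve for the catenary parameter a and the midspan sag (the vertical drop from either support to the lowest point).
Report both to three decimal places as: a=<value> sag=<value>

a=41.961 sag=36.743

seed: a₀ = √(S³/(24(L−S))) = √(104.231³/(24·28.941)) = 40.376900
iter 1: u=1.290726  f(a)=+2.509e+00  f'(a)=-1.687e+00  a ← 40.376900 − (+2.509e+00/-1.687e+00) = 41.863908
iter 2: u=1.244879  f(a)=+1.452e-01  f'(a)=-1.497e+00  a ← 41.863908 − (+1.452e-01/-1.497e+00) = 41.960942
iter 3: u=1.242000  f(a)=+5.531e-04  f'(a)=-1.485e+00  a ← 41.960942 − (+5.531e-04/-1.485e+00) = 41.961314
iter 4: u=1.241989  f(a)=+8.087e-09  f'(a)=-1.485e+00  a ← 41.961314 − (+8.087e-09/-1.485e+00) = 41.961314
iter 5: u=1.241989  f(a)=-2.842e-14  f'(a)=-1.485e+00  a ← 41.961314 − (-2.842e-14/-1.485e+00) = 41.961314
converged: |Δa| < 1e-12 after 5 iterations
sag = a·(cosh(S/(2a)) − 1) = 41.961314·(cosh(1.241989) − 1) = 36.743497
T_max/T_min = cosh(S/(2a)) = 1.875652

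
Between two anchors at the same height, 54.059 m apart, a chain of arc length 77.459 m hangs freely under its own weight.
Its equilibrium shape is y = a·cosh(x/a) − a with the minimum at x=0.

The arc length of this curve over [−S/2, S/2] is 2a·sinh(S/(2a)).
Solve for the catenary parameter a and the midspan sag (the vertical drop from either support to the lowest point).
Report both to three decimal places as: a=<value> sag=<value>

a=17.768 sag=24.843

seed: a₀ = √(S³/(24(L−S))) = √(54.059³/(24·23.400)) = 16.772139
iter 1: u=1.611571  f(a)=+3.234e+00  f'(a)=-3.586e+00  a ← 16.772139 − (+3.234e+00/-3.586e+00) = 17.673951
iter 2: u=1.529341  f(a)=+2.791e-01  f'(a)=-2.991e+00  a ← 17.673951 − (+2.791e-01/-2.991e+00) = 17.767265
iter 3: u=1.521309  f(a)=+2.514e-03  f'(a)=-2.937e+00  a ← 17.767265 − (+2.514e-03/-2.937e+00) = 17.768121
iter 4: u=1.521236  f(a)=+2.079e-07  f'(a)=-2.937e+00  a ← 17.768121 − (+2.079e-07/-2.937e+00) = 17.768121
iter 5: u=1.521236  f(a)=+0.000e+00  f'(a)=-2.937e+00  a ← 17.768121 − (+0.000e+00/-2.937e+00) = 17.768121
converged: |Δa| < 1e-12 after 5 iterations
sag = a·(cosh(S/(2a)) − 1) = 17.768121·(cosh(1.521236) − 1) = 24.842679
T_max/T_min = cosh(S/(2a)) = 2.398160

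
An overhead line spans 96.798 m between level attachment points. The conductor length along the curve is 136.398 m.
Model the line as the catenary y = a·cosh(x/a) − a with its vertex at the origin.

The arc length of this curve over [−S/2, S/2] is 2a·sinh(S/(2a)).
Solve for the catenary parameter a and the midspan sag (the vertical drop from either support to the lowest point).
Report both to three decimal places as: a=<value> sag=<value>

seed: a₀ = √(S³/(24(L−S))) = √(96.798³/(24·39.600)) = 30.892024
iter 1: u=1.566715  f(a)=+5.154e+00  f'(a)=-3.251e+00  a ← 30.892024 − (+5.154e+00/-3.251e+00) = 32.477484
iter 2: u=1.490232  f(a)=+4.234e-01  f'(a)=-2.737e+00  a ← 32.477484 − (+4.234e-01/-2.737e+00) = 32.632176
iter 3: u=1.483168  f(a)=+3.421e-03  f'(a)=-2.693e+00  a ← 32.632176 − (+3.421e-03/-2.693e+00) = 32.633446
iter 4: u=1.483110  f(a)=+2.274e-07  f'(a)=-2.692e+00  a ← 32.633446 − (+2.274e-07/-2.692e+00) = 32.633446
iter 5: u=1.483110  f(a)=+2.842e-14  f'(a)=-2.692e+00  a ← 32.633446 − (+2.842e-14/-2.692e+00) = 32.633446
converged: |Δa| < 1e-12 after 5 iterations
sag = a·(cosh(S/(2a)) − 1) = 32.633446·(cosh(1.483110) − 1) = 42.971087
T_max/T_min = cosh(S/(2a)) = 2.316781

a=32.633 sag=42.971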